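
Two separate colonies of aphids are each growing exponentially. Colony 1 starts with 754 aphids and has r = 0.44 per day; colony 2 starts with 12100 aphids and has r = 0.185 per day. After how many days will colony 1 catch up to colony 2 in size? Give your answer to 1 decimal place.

Set 754·e^(0.44t) = 12100·e^(0.185t).
e^((0.44 − 0.185)t) = 12100/754 → e^(0.255·t) = 16.048.
0.255·t = ln(16.048) = 2.7756, so t = 2.7756/0.255 = 10.885.

10.9 days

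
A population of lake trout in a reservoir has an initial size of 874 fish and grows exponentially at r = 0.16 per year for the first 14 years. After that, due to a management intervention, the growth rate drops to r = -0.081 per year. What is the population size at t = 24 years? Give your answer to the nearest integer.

3652 fish

Phase 1: N(14) = 874·e^(0.16×14) = 874·e^2.24 = 8209.77.
Phase 2 runs for 24 − 14 = 10 years at r = -0.081.
N(24) = 8209.77·e^(-0.081×10) = 8209.77·e^-0.81 = 3652.18.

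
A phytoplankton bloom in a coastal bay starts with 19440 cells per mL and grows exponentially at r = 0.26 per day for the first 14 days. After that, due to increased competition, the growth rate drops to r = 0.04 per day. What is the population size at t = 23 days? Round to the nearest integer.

1061388 cells per mL

Phase 1: N(14) = 19440·e^(0.26×14) = 19440·e^3.64 = 740505.
Phase 2 runs for 23 − 14 = 9 days at r = 0.04.
N(23) = 740505·e^(0.04×9) = 740505·e^0.36 = 1.061388×10^6.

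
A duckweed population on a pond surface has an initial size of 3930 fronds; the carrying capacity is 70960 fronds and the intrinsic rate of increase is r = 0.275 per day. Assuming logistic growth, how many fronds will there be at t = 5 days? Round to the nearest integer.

13357 fronds

A = (K − N₀)/N₀ = (70960 − 3930)/3930 = 17.056.
N(t) = K/(1 + A·e^(−rt)) = 70960/(1 + 17.056×e^(−0.275×5)).
e^(−1.375) = 0.25284; denominator = 1 + 17.056×0.25284 = 5.3124.
N = 70960/5.3124 = 13357.4.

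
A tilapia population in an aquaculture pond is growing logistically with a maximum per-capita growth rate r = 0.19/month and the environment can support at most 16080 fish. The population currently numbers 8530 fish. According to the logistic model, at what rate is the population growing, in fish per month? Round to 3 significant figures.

761 fish per month

dN/dt = rN(1 − N/K) = 0.19 × 8530 × (1 − 8530/16080).
1 − 8530/16080 = 0.46953; dN/dt = 0.19 × 8530 × 0.46953 = 760.96.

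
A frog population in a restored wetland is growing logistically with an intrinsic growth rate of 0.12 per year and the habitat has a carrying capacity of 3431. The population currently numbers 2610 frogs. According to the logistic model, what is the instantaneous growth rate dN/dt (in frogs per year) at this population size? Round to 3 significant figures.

74.9 frogs per year

dN/dt = rN(1 − N/K) = 0.12 × 2610 × (1 − 2610/3431).
1 − 2610/3431 = 0.23929; dN/dt = 0.12 × 2610 × 0.23929 = 74.945.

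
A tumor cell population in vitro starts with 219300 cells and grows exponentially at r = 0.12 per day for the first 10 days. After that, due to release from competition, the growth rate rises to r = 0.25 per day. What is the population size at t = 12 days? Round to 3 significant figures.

Phase 1: N(10) = 219300·e^(0.12×10) = 219300·e^1.2 = 728102.
Phase 2 runs for 12 − 10 = 2 days at r = 0.25.
N(12) = 728102·e^(0.25×2) = 728102·e^0.5 = 1.200437×10^6.

1200000 cells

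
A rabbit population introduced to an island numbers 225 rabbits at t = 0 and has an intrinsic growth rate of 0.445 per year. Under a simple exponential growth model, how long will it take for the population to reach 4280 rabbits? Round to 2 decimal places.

Set N₀·e^(rt) = 4280: e^(0.445·t) = 4280/225 = 19.022.
0.445·t = ln(19.022) = 2.9456, so t = 2.9456/0.445 = 6.6193.

6.62 years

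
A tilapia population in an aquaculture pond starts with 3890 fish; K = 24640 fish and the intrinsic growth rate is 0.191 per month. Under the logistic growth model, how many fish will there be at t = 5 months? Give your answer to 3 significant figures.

8070 fish

A = (K − N₀)/N₀ = (24640 − 3890)/3890 = 5.3342.
N(t) = K/(1 + A·e^(−rt)) = 24640/(1 + 5.3342×e^(−0.191×5)).
e^(−0.955) = 0.38481; denominator = 1 + 5.3342×0.38481 = 3.0527.
N = 24640/3.0527 = 8071.65.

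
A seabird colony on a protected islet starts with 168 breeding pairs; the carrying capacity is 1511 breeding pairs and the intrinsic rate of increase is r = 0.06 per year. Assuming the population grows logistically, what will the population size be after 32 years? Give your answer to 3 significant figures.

A = (K − N₀)/N₀ = (1511 − 168)/168 = 7.994.
N(t) = K/(1 + A·e^(−rt)) = 1511/(1 + 7.994×e^(−0.06×32)).
e^(−1.92) = 0.14661; denominator = 1 + 7.994×0.14661 = 2.172.
N = 1511/2.172 = 695.678.

696 breeding pairs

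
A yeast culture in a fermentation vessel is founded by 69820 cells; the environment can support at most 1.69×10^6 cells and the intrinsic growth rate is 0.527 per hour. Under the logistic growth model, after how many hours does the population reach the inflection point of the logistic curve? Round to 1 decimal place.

6.0 hours

Logistic growth is fastest at N = K/2 = 845000.
A = (K − N₀)/N₀ = 23.205. Set K/(1 + A·e^(−rt)) = K/2 → A·e^(−rt) = 1.
e^(−0.527t) = 1/23.205 = 0.043094, so t = ln(23.205)/0.527 = 3.1444/0.527 = 5.9666.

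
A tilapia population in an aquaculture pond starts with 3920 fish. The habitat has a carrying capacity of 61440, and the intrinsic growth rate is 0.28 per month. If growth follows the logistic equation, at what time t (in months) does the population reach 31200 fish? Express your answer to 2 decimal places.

A = (K − N₀)/N₀ = (61440 − 3920)/3920 = 14.673.
Solve 61440/(1 + 14.673·e^(−0.28t)) = 31200: 1 + 14.673·e^(−0.28t) = 1.9692, so e^(−0.28t) = 0.0660533.
−0.28·t = ln(0.0660533) = -2.7173, so t = 2.7173/0.28 = 9.7046.

9.70 months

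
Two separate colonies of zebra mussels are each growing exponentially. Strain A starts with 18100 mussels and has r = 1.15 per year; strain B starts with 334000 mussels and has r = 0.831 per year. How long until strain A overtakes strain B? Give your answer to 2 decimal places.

Set 18100·e^(1.15t) = 334000·e^(0.831t).
e^((1.15 − 0.831)t) = 334000/18100 → e^(0.319·t) = 18.453.
0.319·t = ln(18.453) = 2.9152, so t = 2.9152/0.319 = 9.1386.

9.14 years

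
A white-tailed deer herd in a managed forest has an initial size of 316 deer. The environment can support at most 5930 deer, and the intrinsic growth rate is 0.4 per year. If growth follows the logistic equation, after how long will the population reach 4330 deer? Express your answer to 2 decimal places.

A = (K − N₀)/N₀ = (5930 − 316)/316 = 17.766.
Solve 5930/(1 + 17.766·e^(−0.4t)) = 4330: 1 + 17.766·e^(−0.4t) = 1.3695, so e^(−0.4t) = 0.0207992.
−0.4·t = ln(0.0207992) = -3.8728, so t = 3.8728/0.4 = 9.6821.

9.68 years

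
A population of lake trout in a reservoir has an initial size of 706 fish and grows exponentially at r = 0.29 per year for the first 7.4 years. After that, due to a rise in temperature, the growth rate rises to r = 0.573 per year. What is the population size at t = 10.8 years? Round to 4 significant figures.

Phase 1: N(7.4) = 706·e^(0.29×7.4) = 706·e^2.146 = 6036.71.
Phase 2 runs for 10.8 − 7.4 = 3.4 years at r = 0.573.
N(10.8) = 6036.71·e^(0.573×3.4) = 6036.71·e^1.948 = 42353.9.

42350 fish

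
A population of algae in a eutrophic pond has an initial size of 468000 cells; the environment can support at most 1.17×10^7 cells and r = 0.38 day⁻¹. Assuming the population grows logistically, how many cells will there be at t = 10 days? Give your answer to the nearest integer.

7612734 cells

A = (K − N₀)/N₀ = (1.17×10^7 − 468000)/468000 = 24.
N(t) = K/(1 + A·e^(−rt)) = 1.17×10^7/(1 + 24×e^(−0.38×10)).
e^(−3.8) = 0.022371; denominator = 1 + 24×0.022371 = 1.5369.
N = 1.17×10^7/1.5369 = 7.612734×10^6.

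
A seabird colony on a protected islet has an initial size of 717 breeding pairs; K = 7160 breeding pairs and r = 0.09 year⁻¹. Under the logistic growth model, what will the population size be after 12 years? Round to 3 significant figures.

A = (K − N₀)/N₀ = (7160 − 717)/717 = 8.9861.
N(t) = K/(1 + A·e^(−rt)) = 7160/(1 + 8.9861×e^(−0.09×12)).
e^(−1.08) = 0.3396; denominator = 1 + 8.9861×0.3396 = 4.0516.
N = 7160/4.0516 = 1767.19.

1770 breeding pairs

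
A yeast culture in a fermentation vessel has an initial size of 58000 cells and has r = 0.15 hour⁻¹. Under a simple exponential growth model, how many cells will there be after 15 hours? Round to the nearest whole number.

550289 cells

N(t) = N₀·e^(rt) = 58000 × e^(0.15×15) = 58000 × e^2.25.
e^2.25 ≈ 9.4877, so N ≈ 58000 × 9.4877 = 550289.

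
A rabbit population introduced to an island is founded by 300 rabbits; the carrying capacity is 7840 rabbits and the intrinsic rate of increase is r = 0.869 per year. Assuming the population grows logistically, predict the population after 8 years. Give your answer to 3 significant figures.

7660 rabbits

A = (K − N₀)/N₀ = (7840 − 300)/300 = 25.133.
N(t) = K/(1 + A·e^(−rt)) = 7840/(1 + 25.133×e^(−0.869×8)).
e^(−6.952) = 0.00095672; denominator = 1 + 25.133×0.00095672 = 1.024.
N = 7840/1.024 = 7655.91.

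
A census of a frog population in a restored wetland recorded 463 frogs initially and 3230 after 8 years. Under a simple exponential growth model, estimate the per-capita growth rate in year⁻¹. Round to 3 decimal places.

0.243 per year

From N(t) = N₀·e^(rt): e^(r·8) = 3230/463 = 6.9762.
r·8 = ln(6.9762) = 1.9425, so r = 1.9425/8 = 0.24281.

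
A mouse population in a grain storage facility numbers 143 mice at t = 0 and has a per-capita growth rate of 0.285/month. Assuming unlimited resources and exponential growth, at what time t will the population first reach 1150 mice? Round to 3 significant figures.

Set N₀·e^(rt) = 1150: e^(0.285·t) = 1150/143 = 8.042.
0.285·t = ln(8.042) = 2.0847, so t = 2.0847/0.285 = 7.3146.

7.31 months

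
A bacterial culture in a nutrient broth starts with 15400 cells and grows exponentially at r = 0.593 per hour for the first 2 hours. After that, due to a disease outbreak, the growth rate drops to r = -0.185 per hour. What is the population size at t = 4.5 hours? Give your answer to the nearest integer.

Phase 1: N(2) = 15400·e^(0.593×2) = 15400·e^1.186 = 50419.
Phase 2 runs for 4.5 − 2 = 2.5 hours at r = -0.185.
N(4.5) = 50419·e^(-0.185×2.5) = 50419·e^-0.4625 = 31749.2.

31749 cells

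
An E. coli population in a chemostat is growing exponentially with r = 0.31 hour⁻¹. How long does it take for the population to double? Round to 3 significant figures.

2.24 hours

Doubling time t_d = ln(2)/r = 0.6931/0.31 = 2.236.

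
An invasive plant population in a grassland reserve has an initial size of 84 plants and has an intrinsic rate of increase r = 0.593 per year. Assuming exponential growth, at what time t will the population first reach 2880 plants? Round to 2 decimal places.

Set N₀·e^(rt) = 2880: e^(0.593·t) = 2880/84 = 34.286.
0.593·t = ln(34.286) = 3.5347, so t = 3.5347/0.593 = 5.9608.

5.96 years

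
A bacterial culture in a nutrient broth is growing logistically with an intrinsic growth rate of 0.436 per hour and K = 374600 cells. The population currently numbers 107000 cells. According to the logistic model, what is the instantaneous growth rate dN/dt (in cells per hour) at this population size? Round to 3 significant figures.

dN/dt = rN(1 − N/K) = 0.436 × 107000 × (1 − 107000/374600).
1 − 107000/374600 = 0.71436; dN/dt = 0.436 × 107000 × 0.71436 = 33326.

33300 cells per hour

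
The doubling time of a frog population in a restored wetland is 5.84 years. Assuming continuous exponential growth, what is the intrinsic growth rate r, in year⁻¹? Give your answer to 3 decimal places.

r = ln(2)/t_d = 0.6931/5.84 = 0.11869.

0.119 per year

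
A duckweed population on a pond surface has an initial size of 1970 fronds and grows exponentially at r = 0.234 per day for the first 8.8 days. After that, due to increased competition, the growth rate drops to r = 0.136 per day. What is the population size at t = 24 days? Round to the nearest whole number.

Phase 1: N(8.8) = 1970·e^(0.234×8.8) = 1970·e^2.059 = 15444.2.
Phase 2 runs for 24 − 8.8 = 15.2 days at r = 0.136.
N(24) = 15444.2·e^(0.136×15.2) = 15444.2·e^2.067 = 122050.

122050 fronds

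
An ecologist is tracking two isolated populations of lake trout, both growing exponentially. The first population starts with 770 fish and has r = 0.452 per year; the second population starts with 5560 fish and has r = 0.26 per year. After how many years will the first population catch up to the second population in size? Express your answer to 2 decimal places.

10.30 years

Set 770·e^(0.452t) = 5560·e^(0.26t).
e^((0.452 − 0.26)t) = 5560/770 → e^(0.192·t) = 7.2208.
0.192·t = ln(7.2208) = 1.977, so t = 1.977/0.192 = 10.297.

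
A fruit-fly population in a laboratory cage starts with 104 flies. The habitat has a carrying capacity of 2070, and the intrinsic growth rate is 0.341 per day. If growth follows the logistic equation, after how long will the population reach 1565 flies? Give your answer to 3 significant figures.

11.9 days

A = (K − N₀)/N₀ = (2070 − 104)/104 = 18.904.
Solve 2070/(1 + 18.904·e^(−0.341t)) = 1565: 1 + 18.904·e^(−0.341t) = 1.3227, so e^(−0.341t) = 0.0170697.
−0.341·t = ln(0.0170697) = -4.0704, so t = 4.0704/0.341 = 11.937.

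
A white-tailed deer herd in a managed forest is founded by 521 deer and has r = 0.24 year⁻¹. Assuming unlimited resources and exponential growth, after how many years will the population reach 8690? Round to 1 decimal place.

Set N₀·e^(rt) = 8690: e^(0.24·t) = 8690/521 = 16.679.
0.24·t = ln(16.679) = 2.8142, so t = 2.8142/0.24 = 11.726.

11.7 years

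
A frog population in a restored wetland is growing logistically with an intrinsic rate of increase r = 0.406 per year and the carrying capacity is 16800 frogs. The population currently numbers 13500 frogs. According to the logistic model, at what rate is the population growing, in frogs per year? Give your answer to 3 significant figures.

dN/dt = rN(1 − N/K) = 0.406 × 13500 × (1 − 13500/16800).
1 − 13500/16800 = 0.19643; dN/dt = 0.406 × 13500 × 0.19643 = 1076.6.

1080 frogs per year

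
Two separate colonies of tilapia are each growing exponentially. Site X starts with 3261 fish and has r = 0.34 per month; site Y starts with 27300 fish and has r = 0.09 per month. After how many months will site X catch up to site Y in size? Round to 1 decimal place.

Set 3261·e^(0.34t) = 27300·e^(0.09t).
e^((0.34 − 0.09)t) = 27300/3261 → e^(0.25·t) = 8.3717.
0.25·t = ln(8.3717) = 2.1249, so t = 2.1249/0.25 = 8.4994.

8.5 months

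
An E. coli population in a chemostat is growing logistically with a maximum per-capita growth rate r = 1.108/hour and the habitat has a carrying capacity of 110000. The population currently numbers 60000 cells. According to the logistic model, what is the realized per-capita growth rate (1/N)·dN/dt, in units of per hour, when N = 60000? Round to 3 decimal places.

0.504 per hour

(1/N)·dN/dt = r(1 − N/K) = 1.108 × (1 − 60000/110000).
= 1.108 × 0.45455 = 0.50364.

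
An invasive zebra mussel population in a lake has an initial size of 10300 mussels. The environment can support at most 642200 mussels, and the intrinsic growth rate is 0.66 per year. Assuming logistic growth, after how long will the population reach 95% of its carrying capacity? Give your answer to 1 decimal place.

10.7 years

A = (K − N₀)/N₀ = (642200 − 10300)/10300 = 61.35.
Solve 642200/(1 + 61.35·e^(−0.66t)) = 610090: 1 + 61.35·e^(−0.66t) = 1.0526, so e^(−0.66t) = 0.000857897.
−0.66·t = ln(0.000857897) = -7.061, so t = 7.061/0.66 = 10.699.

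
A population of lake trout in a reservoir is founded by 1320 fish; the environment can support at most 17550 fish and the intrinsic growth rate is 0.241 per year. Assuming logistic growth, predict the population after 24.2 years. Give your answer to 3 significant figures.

16900 fish

A = (K − N₀)/N₀ = (17550 − 1320)/1320 = 12.295.
N(t) = K/(1 + A·e^(−rt)) = 17550/(1 + 12.295×e^(−0.241×24.2)).
e^(−5.832) = 0.0029316; denominator = 1 + 12.295×0.0029316 = 1.036.
N = 17550/1.036 = 16939.4.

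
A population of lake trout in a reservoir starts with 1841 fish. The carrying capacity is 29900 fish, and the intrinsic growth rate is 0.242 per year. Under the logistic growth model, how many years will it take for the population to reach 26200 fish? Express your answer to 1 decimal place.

19.3 years

A = (K − N₀)/N₀ = (29900 − 1841)/1841 = 15.241.
Solve 29900/(1 + 15.241·e^(−0.242t)) = 26200: 1 + 15.241·e^(−0.242t) = 1.1412, so e^(−0.242t) = 0.00926578.
−0.242·t = ln(0.00926578) = -4.6814, so t = 4.6814/0.242 = 19.345.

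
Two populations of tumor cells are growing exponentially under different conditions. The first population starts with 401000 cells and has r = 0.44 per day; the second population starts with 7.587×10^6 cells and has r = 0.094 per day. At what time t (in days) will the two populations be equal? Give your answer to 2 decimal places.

Set 401000·e^(0.44t) = 7.587×10^6·e^(0.094t).
e^((0.44 − 0.094)t) = 7.587×10^6/401000 → e^(0.346·t) = 18.92.
0.346·t = ln(18.92) = 2.9402, so t = 2.9402/0.346 = 8.4978.

8.50 days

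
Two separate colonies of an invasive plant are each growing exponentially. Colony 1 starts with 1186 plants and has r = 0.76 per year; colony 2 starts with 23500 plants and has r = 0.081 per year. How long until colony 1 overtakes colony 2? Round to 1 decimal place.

4.4 years

Set 1186·e^(0.76t) = 23500·e^(0.081t).
e^((0.76 − 0.081)t) = 23500/1186 → e^(0.679·t) = 19.815.
0.679·t = ln(19.815) = 2.9864, so t = 2.9864/0.679 = 4.3983.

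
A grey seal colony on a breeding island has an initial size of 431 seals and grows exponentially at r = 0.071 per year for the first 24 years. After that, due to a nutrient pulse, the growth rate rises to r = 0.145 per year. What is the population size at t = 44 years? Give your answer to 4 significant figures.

43050 seals

Phase 1: N(24) = 431·e^(0.071×24) = 431·e^1.704 = 2368.73.
Phase 2 runs for 44 − 24 = 20 years at r = 0.145.
N(44) = 2368.73·e^(0.145×20) = 2368.73·e^2.9 = 43049.6.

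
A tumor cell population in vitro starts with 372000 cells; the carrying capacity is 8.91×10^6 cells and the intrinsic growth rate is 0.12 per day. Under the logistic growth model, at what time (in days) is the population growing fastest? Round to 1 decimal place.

26.1 days

Logistic growth is fastest at N = K/2 = 4.455×10^6.
A = (K − N₀)/N₀ = 22.952. Set K/(1 + A·e^(−rt)) = K/2 → A·e^(−rt) = 1.
e^(−0.12t) = 1/22.952 = 0.0435699, so t = ln(22.952)/0.12 = 3.1334/0.12 = 26.112.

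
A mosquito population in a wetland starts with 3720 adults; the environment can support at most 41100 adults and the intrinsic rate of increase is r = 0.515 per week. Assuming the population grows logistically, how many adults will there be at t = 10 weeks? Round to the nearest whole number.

38837 adults

A = (K − N₀)/N₀ = (41100 − 3720)/3720 = 10.048.
N(t) = K/(1 + A·e^(−rt)) = 41100/(1 + 10.048×e^(−0.515×10)).
e^(−5.15) = 0.0057994; denominator = 1 + 10.048×0.0057994 = 1.0583.
N = 41100/1.0583 = 38836.8.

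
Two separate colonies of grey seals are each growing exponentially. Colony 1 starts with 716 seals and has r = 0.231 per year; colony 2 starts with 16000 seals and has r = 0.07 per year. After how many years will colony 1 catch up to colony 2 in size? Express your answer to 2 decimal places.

19.30 years

Set 716·e^(0.231t) = 16000·e^(0.07t).
e^((0.231 − 0.07)t) = 16000/716 → e^(0.161·t) = 22.346.
0.161·t = ln(22.346) = 3.1067, so t = 3.1067/0.161 = 19.296.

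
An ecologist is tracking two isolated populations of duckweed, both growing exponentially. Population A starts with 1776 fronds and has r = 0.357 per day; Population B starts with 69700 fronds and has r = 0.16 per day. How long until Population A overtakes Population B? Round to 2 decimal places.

18.63 days

Set 1776·e^(0.357t) = 69700·e^(0.16t).
e^((0.357 − 0.16)t) = 69700/1776 → e^(0.197·t) = 39.245.
0.197·t = ln(39.245) = 3.6698, so t = 3.6698/0.197 = 18.629.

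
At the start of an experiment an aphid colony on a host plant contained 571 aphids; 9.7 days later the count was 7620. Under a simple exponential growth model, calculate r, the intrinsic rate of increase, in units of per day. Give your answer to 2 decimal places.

0.27 per day

From N(t) = N₀·e^(rt): e^(r·9.7) = 7620/571 = 13.345.
r·9.7 = ln(13.345) = 2.5911, so r = 2.5911/9.7 = 0.26713.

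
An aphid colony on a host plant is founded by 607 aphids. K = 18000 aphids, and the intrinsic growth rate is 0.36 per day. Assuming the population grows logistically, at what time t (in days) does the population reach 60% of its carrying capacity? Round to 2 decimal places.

10.45 days

A = (K − N₀)/N₀ = (18000 − 607)/607 = 28.654.
Solve 18000/(1 + 28.654·e^(−0.36t)) = 10800: 1 + 28.654·e^(−0.36t) = 1.6667, so e^(−0.36t) = 0.0232661.
−0.36·t = ln(0.0232661) = -3.7608, so t = 3.7608/0.36 = 10.447.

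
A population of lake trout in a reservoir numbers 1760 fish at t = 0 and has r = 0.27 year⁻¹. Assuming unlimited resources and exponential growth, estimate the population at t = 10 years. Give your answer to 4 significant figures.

26190 fish

N(t) = N₀·e^(rt) = 1760 × e^(0.27×10) = 1760 × e^2.7.
e^2.7 ≈ 14.88, so N ≈ 1760 × 14.88 = 26188.3.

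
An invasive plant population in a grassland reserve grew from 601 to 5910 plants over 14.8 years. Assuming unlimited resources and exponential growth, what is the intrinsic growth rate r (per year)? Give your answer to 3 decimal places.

From N(t) = N₀·e^(rt): e^(r·14.8) = 5910/601 = 9.8336.
r·14.8 = ln(9.8336) = 2.2858, so r = 2.2858/14.8 = 0.15445.

0.154 per year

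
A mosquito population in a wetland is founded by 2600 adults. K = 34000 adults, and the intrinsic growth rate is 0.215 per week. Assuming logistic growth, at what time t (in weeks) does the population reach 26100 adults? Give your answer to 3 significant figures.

17.1 weeks

A = (K − N₀)/N₀ = (34000 − 2600)/2600 = 12.077.
Solve 34000/(1 + 12.077·e^(−0.215t)) = 26100: 1 + 12.077·e^(−0.215t) = 1.3027, so e^(−0.215t) = 0.0250628.
−0.215·t = ln(0.0250628) = -3.6864, so t = 3.6864/0.215 = 17.146.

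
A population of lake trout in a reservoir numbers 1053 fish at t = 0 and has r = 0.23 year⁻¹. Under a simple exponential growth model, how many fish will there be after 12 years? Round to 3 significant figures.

16600 fish

N(t) = N₀·e^(rt) = 1053 × e^(0.23×12) = 1053 × e^2.76.
e^2.76 ≈ 15.8, so N ≈ 1053 × 15.8 = 16637.2.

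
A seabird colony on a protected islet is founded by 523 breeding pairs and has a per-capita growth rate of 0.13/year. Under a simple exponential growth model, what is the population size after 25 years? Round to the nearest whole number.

N(t) = N₀·e^(rt) = 523 × e^(0.13×25) = 523 × e^3.25.
e^3.25 ≈ 25.79, so N ≈ 523 × 25.79 = 13488.3.

13488 breeding pairs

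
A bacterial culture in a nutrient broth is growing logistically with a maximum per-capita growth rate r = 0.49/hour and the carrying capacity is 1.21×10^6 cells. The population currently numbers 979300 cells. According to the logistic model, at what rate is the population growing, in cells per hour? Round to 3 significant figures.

91500 cells per hour

dN/dt = rN(1 − N/K) = 0.49 × 979300 × (1 − 979300/1.21×10^6).
1 − 979300/1.21×10^6 = 0.19066; dN/dt = 0.49 × 979300 × 0.19066 = 91490.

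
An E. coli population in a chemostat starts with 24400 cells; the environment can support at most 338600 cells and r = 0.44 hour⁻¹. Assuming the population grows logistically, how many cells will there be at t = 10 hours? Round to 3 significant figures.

A = (K − N₀)/N₀ = (338600 − 24400)/24400 = 12.877.
N(t) = K/(1 + A·e^(−rt)) = 338600/(1 + 12.877×e^(−0.44×10)).
e^(−4.4) = 0.012277; denominator = 1 + 12.877×0.012277 = 1.1581.
N = 338600/1.1581 = 292376.

292000 cells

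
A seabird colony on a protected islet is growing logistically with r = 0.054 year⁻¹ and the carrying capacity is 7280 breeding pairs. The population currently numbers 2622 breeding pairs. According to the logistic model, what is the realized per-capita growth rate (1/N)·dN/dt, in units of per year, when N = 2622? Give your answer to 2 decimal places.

0.03 per year

(1/N)·dN/dt = r(1 − N/K) = 0.054 × (1 − 2622/7280).
= 0.054 × 0.63984 = 0.034551.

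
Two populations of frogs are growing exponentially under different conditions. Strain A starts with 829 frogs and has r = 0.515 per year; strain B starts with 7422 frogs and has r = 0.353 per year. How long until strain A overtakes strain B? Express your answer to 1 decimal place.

Set 829·e^(0.515t) = 7422·e^(0.353t).
e^((0.515 − 0.353)t) = 7422/829 → e^(0.162·t) = 8.953.
0.162·t = ln(8.953) = 2.192, so t = 2.192/0.162 = 13.531.

13.5 years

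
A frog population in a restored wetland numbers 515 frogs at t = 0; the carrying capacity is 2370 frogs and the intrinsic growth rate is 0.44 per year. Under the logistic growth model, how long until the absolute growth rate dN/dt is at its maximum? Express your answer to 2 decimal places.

2.91 years

Logistic growth is fastest at N = K/2 = 1185.
A = (K − N₀)/N₀ = 3.6019. Set K/(1 + A·e^(−rt)) = K/2 → A·e^(−rt) = 1.
e^(−0.44t) = 1/3.6019 = 0.277628, so t = ln(3.6019)/0.44 = 1.2815/0.44 = 2.9124.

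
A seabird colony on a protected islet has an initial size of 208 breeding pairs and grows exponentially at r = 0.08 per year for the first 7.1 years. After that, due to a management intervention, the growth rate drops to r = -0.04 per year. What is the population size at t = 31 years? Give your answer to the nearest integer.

Phase 1: N(7.1) = 208·e^(0.08×7.1) = 208·e^0.568 = 367.065.
Phase 2 runs for 31 − 7.1 = 23.9 years at r = -0.04.
N(31) = 367.065·e^(-0.04×23.9) = 367.065·e^-0.956 = 141.11.

141 breeding pairs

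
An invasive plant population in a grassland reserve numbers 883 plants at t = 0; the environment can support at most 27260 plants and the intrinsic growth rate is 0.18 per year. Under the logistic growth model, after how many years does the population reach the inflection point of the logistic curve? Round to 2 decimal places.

18.87 years

Logistic growth is fastest at N = K/2 = 13630.
A = (K − N₀)/N₀ = 29.872. Set K/(1 + A·e^(−rt)) = K/2 → A·e^(−rt) = 1.
e^(−0.18t) = 1/29.872 = 0.0334761, so t = ln(29.872)/0.18 = 3.3969/0.18 = 18.872.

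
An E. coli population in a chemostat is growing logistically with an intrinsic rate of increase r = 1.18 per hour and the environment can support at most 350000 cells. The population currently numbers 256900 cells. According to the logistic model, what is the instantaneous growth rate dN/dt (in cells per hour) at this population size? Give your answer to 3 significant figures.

dN/dt = rN(1 − N/K) = 1.18 × 256900 × (1 − 256900/350000).
1 − 256900/350000 = 0.266; dN/dt = 1.18 × 256900 × 0.266 = 80636.

80600 cells per hour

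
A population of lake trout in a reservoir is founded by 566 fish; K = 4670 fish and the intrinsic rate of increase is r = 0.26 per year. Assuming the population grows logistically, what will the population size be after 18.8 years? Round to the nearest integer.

4428 fish

A = (K − N₀)/N₀ = (4670 − 566)/566 = 7.2509.
N(t) = K/(1 + A·e^(−rt)) = 4670/(1 + 7.2509×e^(−0.26×18.8)).
e^(−4.888) = 0.0075365; denominator = 1 + 7.2509×0.0075365 = 1.0546.
N = 4670/1.0546 = 4428.03.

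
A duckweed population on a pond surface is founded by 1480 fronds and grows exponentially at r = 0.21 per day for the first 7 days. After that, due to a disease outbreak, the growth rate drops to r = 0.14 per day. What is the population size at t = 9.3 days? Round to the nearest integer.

Phase 1: N(7) = 1480·e^(0.21×7) = 1480·e^1.47 = 6436.87.
Phase 2 runs for 9.3 − 7 = 2.3 days at r = 0.14.
N(9.3) = 6436.87·e^(0.14×2.3) = 6436.87·e^0.322 = 8882.14.

8882 fronds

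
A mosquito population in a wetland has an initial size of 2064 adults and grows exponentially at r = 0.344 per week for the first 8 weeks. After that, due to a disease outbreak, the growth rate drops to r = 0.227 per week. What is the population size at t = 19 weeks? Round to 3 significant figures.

393000 adults

Phase 1: N(8) = 2064·e^(0.344×8) = 2064·e^2.752 = 32351.
Phase 2 runs for 19 − 8 = 11 weeks at r = 0.227.
N(19) = 32351·e^(0.227×11) = 32351·e^2.497 = 392936.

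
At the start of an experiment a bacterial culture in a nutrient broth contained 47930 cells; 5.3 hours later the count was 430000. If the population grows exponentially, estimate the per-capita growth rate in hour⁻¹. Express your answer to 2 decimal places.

From N(t) = N₀·e^(rt): e^(r·5.3) = 430000/47930 = 8.9714.
r·5.3 = ln(8.9714) = 2.194, so r = 2.194/5.3 = 0.41397.

0.41 per hour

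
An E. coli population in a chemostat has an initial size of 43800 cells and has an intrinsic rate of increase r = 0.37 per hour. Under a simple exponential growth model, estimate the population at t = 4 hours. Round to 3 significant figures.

192000 cells

N(t) = N₀·e^(rt) = 43800 × e^(0.37×4) = 43800 × e^1.48.
e^1.48 ≈ 4.3929, so N ≈ 43800 × 4.3929 = 192411.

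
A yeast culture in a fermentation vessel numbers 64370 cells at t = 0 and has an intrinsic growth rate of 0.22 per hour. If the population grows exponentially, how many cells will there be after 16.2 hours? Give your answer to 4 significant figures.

2273000 cells

N(t) = N₀·e^(rt) = 64370 × e^(0.22×16.2) = 64370 × e^3.564.
e^3.564 ≈ 35.304, so N ≈ 64370 × 35.304 = 2.272527×10^6.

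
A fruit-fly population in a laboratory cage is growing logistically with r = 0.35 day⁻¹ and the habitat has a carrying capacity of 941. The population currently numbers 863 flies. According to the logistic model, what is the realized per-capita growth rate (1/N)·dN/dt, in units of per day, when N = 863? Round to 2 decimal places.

0.03 per day

(1/N)·dN/dt = r(1 − N/K) = 0.35 × (1 − 863/941).
= 0.35 × 0.082891 = 0.029012.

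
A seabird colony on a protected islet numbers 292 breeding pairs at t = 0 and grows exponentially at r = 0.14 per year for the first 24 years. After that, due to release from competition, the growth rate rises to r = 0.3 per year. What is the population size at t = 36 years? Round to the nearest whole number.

307661 breeding pairs

Phase 1: N(24) = 292·e^(0.14×24) = 292·e^3.36 = 8406.44.
Phase 2 runs for 36 − 24 = 12 years at r = 0.3.
N(36) = 8406.44·e^(0.3×12) = 8406.44·e^3.6 = 307661.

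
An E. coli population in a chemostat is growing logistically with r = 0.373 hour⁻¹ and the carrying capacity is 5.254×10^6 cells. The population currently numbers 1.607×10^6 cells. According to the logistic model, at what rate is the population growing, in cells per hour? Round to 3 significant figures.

dN/dt = rN(1 − N/K) = 0.373 × 1.607×10^6 × (1 − 1.607×10^6/5.254×10^6).
1 − 1.607×10^6/5.254×10^6 = 0.69414; dN/dt = 0.373 × 1.607×10^6 × 0.69414 = 4.16074×10^5.

416000 cells per hour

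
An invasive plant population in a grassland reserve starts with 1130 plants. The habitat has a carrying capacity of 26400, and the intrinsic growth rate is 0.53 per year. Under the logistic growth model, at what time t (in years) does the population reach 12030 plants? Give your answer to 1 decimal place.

5.5 years

A = (K − N₀)/N₀ = (26400 − 1130)/1130 = 22.363.
Solve 26400/(1 + 22.363·e^(−0.53t)) = 12030: 1 + 22.363·e^(−0.53t) = 2.1945, so e^(−0.53t) = 0.0534151.
−0.53·t = ln(0.0534151) = -2.9297, so t = 2.9297/0.53 = 5.5277.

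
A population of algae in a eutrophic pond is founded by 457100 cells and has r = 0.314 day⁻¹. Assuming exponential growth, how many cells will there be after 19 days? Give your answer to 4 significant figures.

178200000 cells

N(t) = N₀·e^(rt) = 457100 × e^(0.314×19) = 457100 × e^5.966.
e^5.966 ≈ 389.94, so N ≈ 457100 × 389.94 = 1.782428×10^8.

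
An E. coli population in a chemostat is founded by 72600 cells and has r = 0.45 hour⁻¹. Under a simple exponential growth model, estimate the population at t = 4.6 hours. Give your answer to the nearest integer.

575342 cells

N(t) = N₀·e^(rt) = 72600 × e^(0.45×4.6) = 72600 × e^2.07.
e^2.07 ≈ 7.9248, so N ≈ 72600 × 7.9248 = 575342.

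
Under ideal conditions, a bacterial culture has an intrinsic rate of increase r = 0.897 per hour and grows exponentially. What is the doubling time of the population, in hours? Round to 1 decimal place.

Doubling time t_d = ln(2)/r = 0.6931/0.897 = 0.77274.

0.8 hours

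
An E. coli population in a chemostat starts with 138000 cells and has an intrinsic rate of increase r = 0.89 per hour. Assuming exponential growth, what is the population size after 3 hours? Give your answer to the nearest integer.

N(t) = N₀·e^(rt) = 138000 × e^(0.89×3) = 138000 × e^2.67.
e^2.67 ≈ 14.44, so N ≈ 138000 × 14.44 = 1.992716×10^6.

1992716 cells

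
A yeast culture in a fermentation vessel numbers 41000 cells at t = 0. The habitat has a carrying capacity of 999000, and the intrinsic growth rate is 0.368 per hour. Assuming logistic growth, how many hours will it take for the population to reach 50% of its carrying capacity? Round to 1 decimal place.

8.6 hours

A = (K − N₀)/N₀ = (999000 − 41000)/41000 = 23.366.
Solve 999000/(1 + 23.366·e^(−0.368t)) = 499500: 1 + 23.366·e^(−0.368t) = 2, so e^(−0.368t) = 0.0427975.
−0.368·t = ln(0.0427975) = -3.1513, so t = 3.1513/0.368 = 8.5632.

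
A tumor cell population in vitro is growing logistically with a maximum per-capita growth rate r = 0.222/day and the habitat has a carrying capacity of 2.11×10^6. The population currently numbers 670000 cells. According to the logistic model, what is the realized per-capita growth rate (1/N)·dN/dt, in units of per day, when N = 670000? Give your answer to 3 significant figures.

(1/N)·dN/dt = r(1 − N/K) = 0.222 × (1 − 670000/2.11×10^6).
= 0.222 × 0.68246 = 0.15151.

0.152 per day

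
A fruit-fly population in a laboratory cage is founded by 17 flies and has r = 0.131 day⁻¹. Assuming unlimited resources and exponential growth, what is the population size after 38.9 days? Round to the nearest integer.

N(t) = N₀·e^(rt) = 17 × e^(0.131×38.9) = 17 × e^5.096.
e^5.096 ≈ 163.35, so N ≈ 17 × 163.35 = 2776.96.

2777 flies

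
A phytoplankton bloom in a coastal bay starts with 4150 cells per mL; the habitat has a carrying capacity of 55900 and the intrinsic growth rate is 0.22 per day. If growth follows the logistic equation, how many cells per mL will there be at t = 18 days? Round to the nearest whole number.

A = (K − N₀)/N₀ = (55900 − 4150)/4150 = 12.47.
N(t) = K/(1 + A·e^(−rt)) = 55900/(1 + 12.47×e^(−0.22×18)).
e^(−3.96) = 0.019063; denominator = 1 + 12.47×0.019063 = 1.2377.
N = 55900/1.2377 = 45163.9.

45164 cells per mL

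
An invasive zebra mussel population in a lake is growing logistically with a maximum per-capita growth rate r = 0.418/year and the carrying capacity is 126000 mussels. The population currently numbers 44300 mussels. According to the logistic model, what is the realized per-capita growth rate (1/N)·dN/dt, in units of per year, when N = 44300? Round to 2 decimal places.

(1/N)·dN/dt = r(1 − N/K) = 0.418 × (1 − 44300/126000).
= 0.418 × 0.64841 = 0.27104.

0.27 per year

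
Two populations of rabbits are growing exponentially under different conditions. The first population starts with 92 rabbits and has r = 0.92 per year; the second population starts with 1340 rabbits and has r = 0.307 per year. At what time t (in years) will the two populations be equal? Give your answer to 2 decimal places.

Set 92·e^(0.92t) = 1340·e^(0.307t).
e^((0.92 − 0.307)t) = 1340/92 → e^(0.613·t) = 14.565.
0.613·t = ln(14.565) = 2.6786, so t = 2.6786/0.613 = 4.3697.

4.37 years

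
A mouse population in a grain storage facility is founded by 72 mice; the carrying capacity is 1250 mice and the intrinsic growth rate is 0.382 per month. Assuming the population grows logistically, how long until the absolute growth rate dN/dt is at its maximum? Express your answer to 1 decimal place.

7.3 months

Logistic growth is fastest at N = K/2 = 625.
A = (K − N₀)/N₀ = 16.361. Set K/(1 + A·e^(−rt)) = K/2 → A·e^(−rt) = 1.
e^(−0.382t) = 1/16.361 = 0.0611205, so t = ln(16.361)/0.382 = 2.7949/0.382 = 7.3165.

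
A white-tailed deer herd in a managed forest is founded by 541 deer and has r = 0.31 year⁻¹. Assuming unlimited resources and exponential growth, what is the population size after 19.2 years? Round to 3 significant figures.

208000 deer

N(t) = N₀·e^(rt) = 541 × e^(0.31×19.2) = 541 × e^5.952.
e^5.952 ≈ 384.52, so N ≈ 541 × 384.52 = 208026.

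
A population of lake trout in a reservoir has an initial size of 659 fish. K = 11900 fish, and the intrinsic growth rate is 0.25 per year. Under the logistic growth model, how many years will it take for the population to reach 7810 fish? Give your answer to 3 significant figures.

13.9 years

A = (K − N₀)/N₀ = (11900 − 659)/659 = 17.058.
Solve 11900/(1 + 17.058·e^(−0.25t)) = 7810: 1 + 17.058·e^(−0.25t) = 1.5237, so e^(−0.25t) = 0.030701.
−0.25·t = ln(0.030701) = -3.4835, so t = 3.4835/0.25 = 13.934.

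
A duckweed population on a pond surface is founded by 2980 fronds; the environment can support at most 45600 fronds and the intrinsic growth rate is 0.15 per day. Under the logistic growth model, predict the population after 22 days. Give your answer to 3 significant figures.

A = (K − N₀)/N₀ = (45600 − 2980)/2980 = 14.302.
N(t) = K/(1 + A·e^(−rt)) = 45600/(1 + 14.302×e^(−0.15×22)).
e^(−3.3) = 0.036883; denominator = 1 + 14.302×0.036883 = 1.5275.
N = 45600/1.5275 = 29852.6.

29900 fronds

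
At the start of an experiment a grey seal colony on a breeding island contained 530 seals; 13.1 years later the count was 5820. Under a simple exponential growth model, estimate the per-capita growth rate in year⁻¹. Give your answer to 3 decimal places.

0.183 per year

From N(t) = N₀·e^(rt): e^(r·13.1) = 5820/530 = 10.981.
r·13.1 = ln(10.981) = 2.3962, so r = 2.3962/13.1 = 0.18291.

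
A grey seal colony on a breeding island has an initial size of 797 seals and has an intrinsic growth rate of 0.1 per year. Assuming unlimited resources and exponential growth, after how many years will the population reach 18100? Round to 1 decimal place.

Set N₀·e^(rt) = 18100: e^(0.1·t) = 18100/797 = 22.71.
0.1·t = ln(22.71) = 3.1228, so t = 3.1228/0.1 = 31.228.

31.2 years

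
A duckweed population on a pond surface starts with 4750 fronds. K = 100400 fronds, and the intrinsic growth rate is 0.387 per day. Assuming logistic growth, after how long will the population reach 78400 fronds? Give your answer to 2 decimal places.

11.04 days

A = (K − N₀)/N₀ = (100400 − 4750)/4750 = 20.137.
Solve 100400/(1 + 20.137·e^(−0.387t)) = 78400: 1 + 20.137·e^(−0.387t) = 1.2806, so e^(−0.387t) = 0.0139353.
−0.387·t = ln(0.0139353) = -4.2733, so t = 4.2733/0.387 = 11.042.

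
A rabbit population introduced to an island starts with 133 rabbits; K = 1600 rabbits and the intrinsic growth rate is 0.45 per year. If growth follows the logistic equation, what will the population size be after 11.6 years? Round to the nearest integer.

A = (K − N₀)/N₀ = (1600 − 133)/133 = 11.03.
N(t) = K/(1 + A·e^(−rt)) = 1600/(1 + 11.03×e^(−0.45×11.6)).
e^(−5.22) = 0.0054073; denominator = 1 + 11.03×0.0054073 = 1.0596.
N = 1600/1.0596 = 1509.94.

1510 rabbits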